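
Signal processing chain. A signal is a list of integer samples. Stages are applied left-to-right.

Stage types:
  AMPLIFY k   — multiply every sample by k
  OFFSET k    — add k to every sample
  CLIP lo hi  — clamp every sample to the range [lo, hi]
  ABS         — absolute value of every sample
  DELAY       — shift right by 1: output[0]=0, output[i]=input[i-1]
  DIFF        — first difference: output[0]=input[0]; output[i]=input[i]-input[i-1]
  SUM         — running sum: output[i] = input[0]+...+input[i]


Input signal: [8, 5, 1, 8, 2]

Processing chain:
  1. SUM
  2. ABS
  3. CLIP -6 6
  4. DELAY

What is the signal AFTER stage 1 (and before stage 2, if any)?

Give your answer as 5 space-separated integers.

Answer: 8 13 14 22 24

Derivation:
Input: [8, 5, 1, 8, 2]
Stage 1 (SUM): sum[0..0]=8, sum[0..1]=13, sum[0..2]=14, sum[0..3]=22, sum[0..4]=24 -> [8, 13, 14, 22, 24]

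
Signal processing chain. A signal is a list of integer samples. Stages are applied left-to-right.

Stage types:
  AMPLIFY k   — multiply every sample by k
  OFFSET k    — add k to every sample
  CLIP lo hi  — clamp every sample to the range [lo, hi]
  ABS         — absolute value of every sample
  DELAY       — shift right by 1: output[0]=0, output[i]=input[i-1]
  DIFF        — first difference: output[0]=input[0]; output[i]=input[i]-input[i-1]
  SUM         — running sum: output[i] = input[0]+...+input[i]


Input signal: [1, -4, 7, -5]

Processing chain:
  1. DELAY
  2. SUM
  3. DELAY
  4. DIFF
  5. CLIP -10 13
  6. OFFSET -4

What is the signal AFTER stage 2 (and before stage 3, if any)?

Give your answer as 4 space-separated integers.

Input: [1, -4, 7, -5]
Stage 1 (DELAY): [0, 1, -4, 7] = [0, 1, -4, 7] -> [0, 1, -4, 7]
Stage 2 (SUM): sum[0..0]=0, sum[0..1]=1, sum[0..2]=-3, sum[0..3]=4 -> [0, 1, -3, 4]

Answer: 0 1 -3 4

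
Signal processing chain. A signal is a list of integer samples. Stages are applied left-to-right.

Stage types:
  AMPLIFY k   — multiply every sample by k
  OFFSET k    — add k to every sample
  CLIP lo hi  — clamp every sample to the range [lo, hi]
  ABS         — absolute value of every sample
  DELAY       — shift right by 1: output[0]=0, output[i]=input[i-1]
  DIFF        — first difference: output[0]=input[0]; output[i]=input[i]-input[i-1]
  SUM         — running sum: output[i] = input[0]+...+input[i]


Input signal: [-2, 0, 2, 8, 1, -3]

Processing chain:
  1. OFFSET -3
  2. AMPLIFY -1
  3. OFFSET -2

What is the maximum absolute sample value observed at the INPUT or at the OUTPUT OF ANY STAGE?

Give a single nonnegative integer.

Input: [-2, 0, 2, 8, 1, -3] (max |s|=8)
Stage 1 (OFFSET -3): -2+-3=-5, 0+-3=-3, 2+-3=-1, 8+-3=5, 1+-3=-2, -3+-3=-6 -> [-5, -3, -1, 5, -2, -6] (max |s|=6)
Stage 2 (AMPLIFY -1): -5*-1=5, -3*-1=3, -1*-1=1, 5*-1=-5, -2*-1=2, -6*-1=6 -> [5, 3, 1, -5, 2, 6] (max |s|=6)
Stage 3 (OFFSET -2): 5+-2=3, 3+-2=1, 1+-2=-1, -5+-2=-7, 2+-2=0, 6+-2=4 -> [3, 1, -1, -7, 0, 4] (max |s|=7)
Overall max amplitude: 8

Answer: 8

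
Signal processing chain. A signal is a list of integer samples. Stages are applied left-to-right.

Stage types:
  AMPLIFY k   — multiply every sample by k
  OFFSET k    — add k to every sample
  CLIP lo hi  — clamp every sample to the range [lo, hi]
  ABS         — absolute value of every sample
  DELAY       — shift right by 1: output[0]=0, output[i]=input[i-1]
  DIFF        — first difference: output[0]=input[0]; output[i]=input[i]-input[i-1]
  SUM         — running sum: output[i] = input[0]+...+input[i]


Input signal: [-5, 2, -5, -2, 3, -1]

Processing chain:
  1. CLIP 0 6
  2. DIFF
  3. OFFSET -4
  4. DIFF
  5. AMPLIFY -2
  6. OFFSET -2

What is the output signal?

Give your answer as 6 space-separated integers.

Answer: 6 -6 6 -6 -8 10

Derivation:
Input: [-5, 2, -5, -2, 3, -1]
Stage 1 (CLIP 0 6): clip(-5,0,6)=0, clip(2,0,6)=2, clip(-5,0,6)=0, clip(-2,0,6)=0, clip(3,0,6)=3, clip(-1,0,6)=0 -> [0, 2, 0, 0, 3, 0]
Stage 2 (DIFF): s[0]=0, 2-0=2, 0-2=-2, 0-0=0, 3-0=3, 0-3=-3 -> [0, 2, -2, 0, 3, -3]
Stage 3 (OFFSET -4): 0+-4=-4, 2+-4=-2, -2+-4=-6, 0+-4=-4, 3+-4=-1, -3+-4=-7 -> [-4, -2, -6, -4, -1, -7]
Stage 4 (DIFF): s[0]=-4, -2--4=2, -6--2=-4, -4--6=2, -1--4=3, -7--1=-6 -> [-4, 2, -4, 2, 3, -6]
Stage 5 (AMPLIFY -2): -4*-2=8, 2*-2=-4, -4*-2=8, 2*-2=-4, 3*-2=-6, -6*-2=12 -> [8, -4, 8, -4, -6, 12]
Stage 6 (OFFSET -2): 8+-2=6, -4+-2=-6, 8+-2=6, -4+-2=-6, -6+-2=-8, 12+-2=10 -> [6, -6, 6, -6, -8, 10]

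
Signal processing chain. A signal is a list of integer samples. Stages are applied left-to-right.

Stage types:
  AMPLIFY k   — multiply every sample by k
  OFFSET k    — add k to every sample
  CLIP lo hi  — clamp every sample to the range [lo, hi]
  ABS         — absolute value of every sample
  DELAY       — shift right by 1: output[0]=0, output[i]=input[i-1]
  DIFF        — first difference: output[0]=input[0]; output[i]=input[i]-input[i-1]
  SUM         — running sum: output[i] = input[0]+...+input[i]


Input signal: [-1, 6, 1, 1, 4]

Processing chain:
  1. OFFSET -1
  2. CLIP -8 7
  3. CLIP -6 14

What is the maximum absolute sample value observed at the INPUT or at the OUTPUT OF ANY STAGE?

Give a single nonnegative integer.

Input: [-1, 6, 1, 1, 4] (max |s|=6)
Stage 1 (OFFSET -1): -1+-1=-2, 6+-1=5, 1+-1=0, 1+-1=0, 4+-1=3 -> [-2, 5, 0, 0, 3] (max |s|=5)
Stage 2 (CLIP -8 7): clip(-2,-8,7)=-2, clip(5,-8,7)=5, clip(0,-8,7)=0, clip(0,-8,7)=0, clip(3,-8,7)=3 -> [-2, 5, 0, 0, 3] (max |s|=5)
Stage 3 (CLIP -6 14): clip(-2,-6,14)=-2, clip(5,-6,14)=5, clip(0,-6,14)=0, clip(0,-6,14)=0, clip(3,-6,14)=3 -> [-2, 5, 0, 0, 3] (max |s|=5)
Overall max amplitude: 6

Answer: 6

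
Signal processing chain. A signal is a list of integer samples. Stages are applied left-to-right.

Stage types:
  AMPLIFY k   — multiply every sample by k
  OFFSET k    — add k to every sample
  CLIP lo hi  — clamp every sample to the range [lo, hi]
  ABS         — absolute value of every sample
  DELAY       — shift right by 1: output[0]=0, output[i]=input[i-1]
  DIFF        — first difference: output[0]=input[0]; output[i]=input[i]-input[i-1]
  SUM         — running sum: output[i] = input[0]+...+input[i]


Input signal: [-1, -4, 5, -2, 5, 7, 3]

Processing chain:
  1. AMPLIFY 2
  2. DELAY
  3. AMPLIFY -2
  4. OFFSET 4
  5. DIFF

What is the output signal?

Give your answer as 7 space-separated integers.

Answer: 4 4 12 -36 28 -28 -8

Derivation:
Input: [-1, -4, 5, -2, 5, 7, 3]
Stage 1 (AMPLIFY 2): -1*2=-2, -4*2=-8, 5*2=10, -2*2=-4, 5*2=10, 7*2=14, 3*2=6 -> [-2, -8, 10, -4, 10, 14, 6]
Stage 2 (DELAY): [0, -2, -8, 10, -4, 10, 14] = [0, -2, -8, 10, -4, 10, 14] -> [0, -2, -8, 10, -4, 10, 14]
Stage 3 (AMPLIFY -2): 0*-2=0, -2*-2=4, -8*-2=16, 10*-2=-20, -4*-2=8, 10*-2=-20, 14*-2=-28 -> [0, 4, 16, -20, 8, -20, -28]
Stage 4 (OFFSET 4): 0+4=4, 4+4=8, 16+4=20, -20+4=-16, 8+4=12, -20+4=-16, -28+4=-24 -> [4, 8, 20, -16, 12, -16, -24]
Stage 5 (DIFF): s[0]=4, 8-4=4, 20-8=12, -16-20=-36, 12--16=28, -16-12=-28, -24--16=-8 -> [4, 4, 12, -36, 28, -28, -8]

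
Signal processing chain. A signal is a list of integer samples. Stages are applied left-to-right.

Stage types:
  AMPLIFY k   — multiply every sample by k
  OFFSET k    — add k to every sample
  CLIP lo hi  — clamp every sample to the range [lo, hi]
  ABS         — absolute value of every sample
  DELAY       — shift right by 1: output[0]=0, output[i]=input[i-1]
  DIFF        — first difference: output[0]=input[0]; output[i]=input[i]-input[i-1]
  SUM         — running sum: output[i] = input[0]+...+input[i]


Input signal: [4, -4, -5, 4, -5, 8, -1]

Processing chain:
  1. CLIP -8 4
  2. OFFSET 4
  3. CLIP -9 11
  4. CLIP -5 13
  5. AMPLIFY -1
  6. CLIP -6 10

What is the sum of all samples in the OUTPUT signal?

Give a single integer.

Input: [4, -4, -5, 4, -5, 8, -1]
Stage 1 (CLIP -8 4): clip(4,-8,4)=4, clip(-4,-8,4)=-4, clip(-5,-8,4)=-5, clip(4,-8,4)=4, clip(-5,-8,4)=-5, clip(8,-8,4)=4, clip(-1,-8,4)=-1 -> [4, -4, -5, 4, -5, 4, -1]
Stage 2 (OFFSET 4): 4+4=8, -4+4=0, -5+4=-1, 4+4=8, -5+4=-1, 4+4=8, -1+4=3 -> [8, 0, -1, 8, -1, 8, 3]
Stage 3 (CLIP -9 11): clip(8,-9,11)=8, clip(0,-9,11)=0, clip(-1,-9,11)=-1, clip(8,-9,11)=8, clip(-1,-9,11)=-1, clip(8,-9,11)=8, clip(3,-9,11)=3 -> [8, 0, -1, 8, -1, 8, 3]
Stage 4 (CLIP -5 13): clip(8,-5,13)=8, clip(0,-5,13)=0, clip(-1,-5,13)=-1, clip(8,-5,13)=8, clip(-1,-5,13)=-1, clip(8,-5,13)=8, clip(3,-5,13)=3 -> [8, 0, -1, 8, -1, 8, 3]
Stage 5 (AMPLIFY -1): 8*-1=-8, 0*-1=0, -1*-1=1, 8*-1=-8, -1*-1=1, 8*-1=-8, 3*-1=-3 -> [-8, 0, 1, -8, 1, -8, -3]
Stage 6 (CLIP -6 10): clip(-8,-6,10)=-6, clip(0,-6,10)=0, clip(1,-6,10)=1, clip(-8,-6,10)=-6, clip(1,-6,10)=1, clip(-8,-6,10)=-6, clip(-3,-6,10)=-3 -> [-6, 0, 1, -6, 1, -6, -3]
Output sum: -19

Answer: -19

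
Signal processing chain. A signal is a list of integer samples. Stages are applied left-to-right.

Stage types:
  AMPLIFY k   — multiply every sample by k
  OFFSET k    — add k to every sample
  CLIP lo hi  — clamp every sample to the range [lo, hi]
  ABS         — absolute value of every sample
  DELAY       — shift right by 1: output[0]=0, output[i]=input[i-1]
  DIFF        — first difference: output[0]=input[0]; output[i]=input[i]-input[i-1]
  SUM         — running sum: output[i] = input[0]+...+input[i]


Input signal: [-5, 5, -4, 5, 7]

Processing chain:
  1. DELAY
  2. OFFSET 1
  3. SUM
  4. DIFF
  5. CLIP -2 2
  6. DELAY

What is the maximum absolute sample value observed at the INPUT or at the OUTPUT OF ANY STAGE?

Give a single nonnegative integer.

Input: [-5, 5, -4, 5, 7] (max |s|=7)
Stage 1 (DELAY): [0, -5, 5, -4, 5] = [0, -5, 5, -4, 5] -> [0, -5, 5, -4, 5] (max |s|=5)
Stage 2 (OFFSET 1): 0+1=1, -5+1=-4, 5+1=6, -4+1=-3, 5+1=6 -> [1, -4, 6, -3, 6] (max |s|=6)
Stage 3 (SUM): sum[0..0]=1, sum[0..1]=-3, sum[0..2]=3, sum[0..3]=0, sum[0..4]=6 -> [1, -3, 3, 0, 6] (max |s|=6)
Stage 4 (DIFF): s[0]=1, -3-1=-4, 3--3=6, 0-3=-3, 6-0=6 -> [1, -4, 6, -3, 6] (max |s|=6)
Stage 5 (CLIP -2 2): clip(1,-2,2)=1, clip(-4,-2,2)=-2, clip(6,-2,2)=2, clip(-3,-2,2)=-2, clip(6,-2,2)=2 -> [1, -2, 2, -2, 2] (max |s|=2)
Stage 6 (DELAY): [0, 1, -2, 2, -2] = [0, 1, -2, 2, -2] -> [0, 1, -2, 2, -2] (max |s|=2)
Overall max amplitude: 7

Answer: 7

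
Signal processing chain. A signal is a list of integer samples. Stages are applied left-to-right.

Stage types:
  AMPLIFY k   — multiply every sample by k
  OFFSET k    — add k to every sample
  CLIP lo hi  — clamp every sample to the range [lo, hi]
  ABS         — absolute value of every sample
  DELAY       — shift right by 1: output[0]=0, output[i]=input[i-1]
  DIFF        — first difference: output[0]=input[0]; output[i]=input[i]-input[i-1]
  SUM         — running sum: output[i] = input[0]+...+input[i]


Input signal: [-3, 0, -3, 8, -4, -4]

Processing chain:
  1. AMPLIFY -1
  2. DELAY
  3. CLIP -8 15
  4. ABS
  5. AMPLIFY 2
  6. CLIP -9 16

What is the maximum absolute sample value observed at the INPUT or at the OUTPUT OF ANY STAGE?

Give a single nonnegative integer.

Input: [-3, 0, -3, 8, -4, -4] (max |s|=8)
Stage 1 (AMPLIFY -1): -3*-1=3, 0*-1=0, -3*-1=3, 8*-1=-8, -4*-1=4, -4*-1=4 -> [3, 0, 3, -8, 4, 4] (max |s|=8)
Stage 2 (DELAY): [0, 3, 0, 3, -8, 4] = [0, 3, 0, 3, -8, 4] -> [0, 3, 0, 3, -8, 4] (max |s|=8)
Stage 3 (CLIP -8 15): clip(0,-8,15)=0, clip(3,-8,15)=3, clip(0,-8,15)=0, clip(3,-8,15)=3, clip(-8,-8,15)=-8, clip(4,-8,15)=4 -> [0, 3, 0, 3, -8, 4] (max |s|=8)
Stage 4 (ABS): |0|=0, |3|=3, |0|=0, |3|=3, |-8|=8, |4|=4 -> [0, 3, 0, 3, 8, 4] (max |s|=8)
Stage 5 (AMPLIFY 2): 0*2=0, 3*2=6, 0*2=0, 3*2=6, 8*2=16, 4*2=8 -> [0, 6, 0, 6, 16, 8] (max |s|=16)
Stage 6 (CLIP -9 16): clip(0,-9,16)=0, clip(6,-9,16)=6, clip(0,-9,16)=0, clip(6,-9,16)=6, clip(16,-9,16)=16, clip(8,-9,16)=8 -> [0, 6, 0, 6, 16, 8] (max |s|=16)
Overall max amplitude: 16

Answer: 16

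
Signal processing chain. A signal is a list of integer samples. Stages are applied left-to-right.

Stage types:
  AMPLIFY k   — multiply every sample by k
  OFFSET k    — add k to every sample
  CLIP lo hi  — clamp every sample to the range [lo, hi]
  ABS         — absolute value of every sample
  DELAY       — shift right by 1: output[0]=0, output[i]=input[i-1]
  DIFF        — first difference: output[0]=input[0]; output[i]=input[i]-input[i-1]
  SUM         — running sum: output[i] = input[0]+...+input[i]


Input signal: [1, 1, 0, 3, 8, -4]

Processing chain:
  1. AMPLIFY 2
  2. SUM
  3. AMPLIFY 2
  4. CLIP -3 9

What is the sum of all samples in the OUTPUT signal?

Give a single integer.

Answer: 47

Derivation:
Input: [1, 1, 0, 3, 8, -4]
Stage 1 (AMPLIFY 2): 1*2=2, 1*2=2, 0*2=0, 3*2=6, 8*2=16, -4*2=-8 -> [2, 2, 0, 6, 16, -8]
Stage 2 (SUM): sum[0..0]=2, sum[0..1]=4, sum[0..2]=4, sum[0..3]=10, sum[0..4]=26, sum[0..5]=18 -> [2, 4, 4, 10, 26, 18]
Stage 3 (AMPLIFY 2): 2*2=4, 4*2=8, 4*2=8, 10*2=20, 26*2=52, 18*2=36 -> [4, 8, 8, 20, 52, 36]
Stage 4 (CLIP -3 9): clip(4,-3,9)=4, clip(8,-3,9)=8, clip(8,-3,9)=8, clip(20,-3,9)=9, clip(52,-3,9)=9, clip(36,-3,9)=9 -> [4, 8, 8, 9, 9, 9]
Output sum: 47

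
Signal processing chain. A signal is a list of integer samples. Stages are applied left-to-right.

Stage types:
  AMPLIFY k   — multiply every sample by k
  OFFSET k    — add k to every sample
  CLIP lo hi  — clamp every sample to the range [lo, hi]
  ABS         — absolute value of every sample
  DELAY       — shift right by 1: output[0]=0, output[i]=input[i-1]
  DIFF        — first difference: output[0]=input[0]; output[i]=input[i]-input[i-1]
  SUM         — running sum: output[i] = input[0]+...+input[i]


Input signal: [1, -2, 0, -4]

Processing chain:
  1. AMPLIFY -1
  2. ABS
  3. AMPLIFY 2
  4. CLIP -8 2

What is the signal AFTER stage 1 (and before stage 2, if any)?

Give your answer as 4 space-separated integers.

Input: [1, -2, 0, -4]
Stage 1 (AMPLIFY -1): 1*-1=-1, -2*-1=2, 0*-1=0, -4*-1=4 -> [-1, 2, 0, 4]

Answer: -1 2 0 4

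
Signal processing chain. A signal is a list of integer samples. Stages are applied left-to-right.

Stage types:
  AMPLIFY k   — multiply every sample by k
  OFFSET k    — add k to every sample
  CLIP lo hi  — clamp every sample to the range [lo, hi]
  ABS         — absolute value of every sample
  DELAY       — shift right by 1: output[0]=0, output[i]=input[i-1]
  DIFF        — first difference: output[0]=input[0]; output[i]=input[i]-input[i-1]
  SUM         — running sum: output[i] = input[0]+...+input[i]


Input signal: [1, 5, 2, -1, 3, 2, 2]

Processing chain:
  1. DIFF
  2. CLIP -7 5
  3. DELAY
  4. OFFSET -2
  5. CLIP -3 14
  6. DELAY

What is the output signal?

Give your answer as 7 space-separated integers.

Answer: 0 -2 -1 2 -3 -3 2

Derivation:
Input: [1, 5, 2, -1, 3, 2, 2]
Stage 1 (DIFF): s[0]=1, 5-1=4, 2-5=-3, -1-2=-3, 3--1=4, 2-3=-1, 2-2=0 -> [1, 4, -3, -3, 4, -1, 0]
Stage 2 (CLIP -7 5): clip(1,-7,5)=1, clip(4,-7,5)=4, clip(-3,-7,5)=-3, clip(-3,-7,5)=-3, clip(4,-7,5)=4, clip(-1,-7,5)=-1, clip(0,-7,5)=0 -> [1, 4, -3, -3, 4, -1, 0]
Stage 3 (DELAY): [0, 1, 4, -3, -3, 4, -1] = [0, 1, 4, -3, -3, 4, -1] -> [0, 1, 4, -3, -3, 4, -1]
Stage 4 (OFFSET -2): 0+-2=-2, 1+-2=-1, 4+-2=2, -3+-2=-5, -3+-2=-5, 4+-2=2, -1+-2=-3 -> [-2, -1, 2, -5, -5, 2, -3]
Stage 5 (CLIP -3 14): clip(-2,-3,14)=-2, clip(-1,-3,14)=-1, clip(2,-3,14)=2, clip(-5,-3,14)=-3, clip(-5,-3,14)=-3, clip(2,-3,14)=2, clip(-3,-3,14)=-3 -> [-2, -1, 2, -3, -3, 2, -3]
Stage 6 (DELAY): [0, -2, -1, 2, -3, -3, 2] = [0, -2, -1, 2, -3, -3, 2] -> [0, -2, -1, 2, -3, -3, 2]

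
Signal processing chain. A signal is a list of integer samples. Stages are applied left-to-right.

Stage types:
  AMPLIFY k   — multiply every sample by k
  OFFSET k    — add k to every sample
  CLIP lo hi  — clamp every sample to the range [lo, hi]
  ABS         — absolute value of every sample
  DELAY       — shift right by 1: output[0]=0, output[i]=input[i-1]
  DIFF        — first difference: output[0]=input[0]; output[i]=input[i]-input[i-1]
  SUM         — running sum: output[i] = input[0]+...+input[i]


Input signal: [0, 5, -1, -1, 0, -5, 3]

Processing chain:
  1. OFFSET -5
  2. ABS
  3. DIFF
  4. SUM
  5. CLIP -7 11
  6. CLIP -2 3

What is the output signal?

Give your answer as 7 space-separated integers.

Answer: 3 0 3 3 3 3 2

Derivation:
Input: [0, 5, -1, -1, 0, -5, 3]
Stage 1 (OFFSET -5): 0+-5=-5, 5+-5=0, -1+-5=-6, -1+-5=-6, 0+-5=-5, -5+-5=-10, 3+-5=-2 -> [-5, 0, -6, -6, -5, -10, -2]
Stage 2 (ABS): |-5|=5, |0|=0, |-6|=6, |-6|=6, |-5|=5, |-10|=10, |-2|=2 -> [5, 0, 6, 6, 5, 10, 2]
Stage 3 (DIFF): s[0]=5, 0-5=-5, 6-0=6, 6-6=0, 5-6=-1, 10-5=5, 2-10=-8 -> [5, -5, 6, 0, -1, 5, -8]
Stage 4 (SUM): sum[0..0]=5, sum[0..1]=0, sum[0..2]=6, sum[0..3]=6, sum[0..4]=5, sum[0..5]=10, sum[0..6]=2 -> [5, 0, 6, 6, 5, 10, 2]
Stage 5 (CLIP -7 11): clip(5,-7,11)=5, clip(0,-7,11)=0, clip(6,-7,11)=6, clip(6,-7,11)=6, clip(5,-7,11)=5, clip(10,-7,11)=10, clip(2,-7,11)=2 -> [5, 0, 6, 6, 5, 10, 2]
Stage 6 (CLIP -2 3): clip(5,-2,3)=3, clip(0,-2,3)=0, clip(6,-2,3)=3, clip(6,-2,3)=3, clip(5,-2,3)=3, clip(10,-2,3)=3, clip(2,-2,3)=2 -> [3, 0, 3, 3, 3, 3, 2]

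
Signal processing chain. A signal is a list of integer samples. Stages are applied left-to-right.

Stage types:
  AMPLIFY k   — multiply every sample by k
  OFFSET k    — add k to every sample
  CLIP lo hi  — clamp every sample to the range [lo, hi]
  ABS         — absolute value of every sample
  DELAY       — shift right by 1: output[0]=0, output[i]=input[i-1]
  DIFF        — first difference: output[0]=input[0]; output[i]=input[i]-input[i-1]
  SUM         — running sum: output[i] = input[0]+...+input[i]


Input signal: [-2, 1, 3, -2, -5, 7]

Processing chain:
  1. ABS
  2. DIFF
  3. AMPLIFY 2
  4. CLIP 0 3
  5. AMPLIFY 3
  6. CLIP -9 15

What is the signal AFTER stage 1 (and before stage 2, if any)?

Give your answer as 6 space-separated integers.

Answer: 2 1 3 2 5 7

Derivation:
Input: [-2, 1, 3, -2, -5, 7]
Stage 1 (ABS): |-2|=2, |1|=1, |3|=3, |-2|=2, |-5|=5, |7|=7 -> [2, 1, 3, 2, 5, 7]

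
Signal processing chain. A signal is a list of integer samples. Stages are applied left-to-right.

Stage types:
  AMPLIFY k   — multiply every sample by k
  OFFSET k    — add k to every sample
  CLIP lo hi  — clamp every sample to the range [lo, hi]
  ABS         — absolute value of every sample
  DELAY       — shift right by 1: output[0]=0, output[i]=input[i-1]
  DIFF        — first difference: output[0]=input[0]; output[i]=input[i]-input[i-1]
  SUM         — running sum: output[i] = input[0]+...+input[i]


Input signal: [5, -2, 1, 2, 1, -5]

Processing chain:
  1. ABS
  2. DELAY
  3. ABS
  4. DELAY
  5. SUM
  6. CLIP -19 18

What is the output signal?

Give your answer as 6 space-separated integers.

Input: [5, -2, 1, 2, 1, -5]
Stage 1 (ABS): |5|=5, |-2|=2, |1|=1, |2|=2, |1|=1, |-5|=5 -> [5, 2, 1, 2, 1, 5]
Stage 2 (DELAY): [0, 5, 2, 1, 2, 1] = [0, 5, 2, 1, 2, 1] -> [0, 5, 2, 1, 2, 1]
Stage 3 (ABS): |0|=0, |5|=5, |2|=2, |1|=1, |2|=2, |1|=1 -> [0, 5, 2, 1, 2, 1]
Stage 4 (DELAY): [0, 0, 5, 2, 1, 2] = [0, 0, 5, 2, 1, 2] -> [0, 0, 5, 2, 1, 2]
Stage 5 (SUM): sum[0..0]=0, sum[0..1]=0, sum[0..2]=5, sum[0..3]=7, sum[0..4]=8, sum[0..5]=10 -> [0, 0, 5, 7, 8, 10]
Stage 6 (CLIP -19 18): clip(0,-19,18)=0, clip(0,-19,18)=0, clip(5,-19,18)=5, clip(7,-19,18)=7, clip(8,-19,18)=8, clip(10,-19,18)=10 -> [0, 0, 5, 7, 8, 10]

Answer: 0 0 5 7 8 10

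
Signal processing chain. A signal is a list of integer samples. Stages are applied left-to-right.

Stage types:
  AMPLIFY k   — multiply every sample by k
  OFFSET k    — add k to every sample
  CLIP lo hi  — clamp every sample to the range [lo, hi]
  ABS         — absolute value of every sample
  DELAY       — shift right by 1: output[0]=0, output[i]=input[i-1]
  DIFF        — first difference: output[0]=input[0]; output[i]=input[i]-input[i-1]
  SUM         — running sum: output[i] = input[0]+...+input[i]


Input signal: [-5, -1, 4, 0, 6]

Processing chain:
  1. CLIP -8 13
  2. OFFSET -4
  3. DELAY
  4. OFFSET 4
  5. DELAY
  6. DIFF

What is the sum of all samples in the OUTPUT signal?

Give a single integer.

Answer: 4

Derivation:
Input: [-5, -1, 4, 0, 6]
Stage 1 (CLIP -8 13): clip(-5,-8,13)=-5, clip(-1,-8,13)=-1, clip(4,-8,13)=4, clip(0,-8,13)=0, clip(6,-8,13)=6 -> [-5, -1, 4, 0, 6]
Stage 2 (OFFSET -4): -5+-4=-9, -1+-4=-5, 4+-4=0, 0+-4=-4, 6+-4=2 -> [-9, -5, 0, -4, 2]
Stage 3 (DELAY): [0, -9, -5, 0, -4] = [0, -9, -5, 0, -4] -> [0, -9, -5, 0, -4]
Stage 4 (OFFSET 4): 0+4=4, -9+4=-5, -5+4=-1, 0+4=4, -4+4=0 -> [4, -5, -1, 4, 0]
Stage 5 (DELAY): [0, 4, -5, -1, 4] = [0, 4, -5, -1, 4] -> [0, 4, -5, -1, 4]
Stage 6 (DIFF): s[0]=0, 4-0=4, -5-4=-9, -1--5=4, 4--1=5 -> [0, 4, -9, 4, 5]
Output sum: 4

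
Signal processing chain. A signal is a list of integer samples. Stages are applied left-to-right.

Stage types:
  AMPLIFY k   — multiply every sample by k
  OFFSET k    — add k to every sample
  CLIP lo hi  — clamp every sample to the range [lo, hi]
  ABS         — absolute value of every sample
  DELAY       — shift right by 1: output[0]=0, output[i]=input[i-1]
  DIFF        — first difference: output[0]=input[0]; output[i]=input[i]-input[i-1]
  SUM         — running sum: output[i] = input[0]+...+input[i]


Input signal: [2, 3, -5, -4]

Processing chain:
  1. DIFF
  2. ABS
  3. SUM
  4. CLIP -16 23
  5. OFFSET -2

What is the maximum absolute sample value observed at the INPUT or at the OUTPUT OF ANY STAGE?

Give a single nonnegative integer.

Answer: 12

Derivation:
Input: [2, 3, -5, -4] (max |s|=5)
Stage 1 (DIFF): s[0]=2, 3-2=1, -5-3=-8, -4--5=1 -> [2, 1, -8, 1] (max |s|=8)
Stage 2 (ABS): |2|=2, |1|=1, |-8|=8, |1|=1 -> [2, 1, 8, 1] (max |s|=8)
Stage 3 (SUM): sum[0..0]=2, sum[0..1]=3, sum[0..2]=11, sum[0..3]=12 -> [2, 3, 11, 12] (max |s|=12)
Stage 4 (CLIP -16 23): clip(2,-16,23)=2, clip(3,-16,23)=3, clip(11,-16,23)=11, clip(12,-16,23)=12 -> [2, 3, 11, 12] (max |s|=12)
Stage 5 (OFFSET -2): 2+-2=0, 3+-2=1, 11+-2=9, 12+-2=10 -> [0, 1, 9, 10] (max |s|=10)
Overall max amplitude: 12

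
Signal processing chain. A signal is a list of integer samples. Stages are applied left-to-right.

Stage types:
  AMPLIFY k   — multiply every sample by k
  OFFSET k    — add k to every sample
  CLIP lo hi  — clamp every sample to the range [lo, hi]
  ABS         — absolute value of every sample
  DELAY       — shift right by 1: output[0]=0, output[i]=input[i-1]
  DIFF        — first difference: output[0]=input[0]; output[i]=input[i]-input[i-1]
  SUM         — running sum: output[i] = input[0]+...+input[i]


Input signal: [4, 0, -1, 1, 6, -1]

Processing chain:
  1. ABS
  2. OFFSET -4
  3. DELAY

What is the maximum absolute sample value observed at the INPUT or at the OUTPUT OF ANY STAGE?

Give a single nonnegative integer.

Answer: 6

Derivation:
Input: [4, 0, -1, 1, 6, -1] (max |s|=6)
Stage 1 (ABS): |4|=4, |0|=0, |-1|=1, |1|=1, |6|=6, |-1|=1 -> [4, 0, 1, 1, 6, 1] (max |s|=6)
Stage 2 (OFFSET -4): 4+-4=0, 0+-4=-4, 1+-4=-3, 1+-4=-3, 6+-4=2, 1+-4=-3 -> [0, -4, -3, -3, 2, -3] (max |s|=4)
Stage 3 (DELAY): [0, 0, -4, -3, -3, 2] = [0, 0, -4, -3, -3, 2] -> [0, 0, -4, -3, -3, 2] (max |s|=4)
Overall max amplitude: 6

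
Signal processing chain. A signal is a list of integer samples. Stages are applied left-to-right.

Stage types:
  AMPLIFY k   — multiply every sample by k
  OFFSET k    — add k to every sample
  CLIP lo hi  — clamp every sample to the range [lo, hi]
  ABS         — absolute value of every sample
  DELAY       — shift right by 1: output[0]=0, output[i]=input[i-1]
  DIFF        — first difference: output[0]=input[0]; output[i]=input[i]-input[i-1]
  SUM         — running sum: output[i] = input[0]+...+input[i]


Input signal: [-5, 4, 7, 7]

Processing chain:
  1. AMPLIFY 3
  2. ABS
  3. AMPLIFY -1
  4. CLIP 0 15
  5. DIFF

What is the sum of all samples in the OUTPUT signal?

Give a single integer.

Input: [-5, 4, 7, 7]
Stage 1 (AMPLIFY 3): -5*3=-15, 4*3=12, 7*3=21, 7*3=21 -> [-15, 12, 21, 21]
Stage 2 (ABS): |-15|=15, |12|=12, |21|=21, |21|=21 -> [15, 12, 21, 21]
Stage 3 (AMPLIFY -1): 15*-1=-15, 12*-1=-12, 21*-1=-21, 21*-1=-21 -> [-15, -12, -21, -21]
Stage 4 (CLIP 0 15): clip(-15,0,15)=0, clip(-12,0,15)=0, clip(-21,0,15)=0, clip(-21,0,15)=0 -> [0, 0, 0, 0]
Stage 5 (DIFF): s[0]=0, 0-0=0, 0-0=0, 0-0=0 -> [0, 0, 0, 0]
Output sum: 0

Answer: 0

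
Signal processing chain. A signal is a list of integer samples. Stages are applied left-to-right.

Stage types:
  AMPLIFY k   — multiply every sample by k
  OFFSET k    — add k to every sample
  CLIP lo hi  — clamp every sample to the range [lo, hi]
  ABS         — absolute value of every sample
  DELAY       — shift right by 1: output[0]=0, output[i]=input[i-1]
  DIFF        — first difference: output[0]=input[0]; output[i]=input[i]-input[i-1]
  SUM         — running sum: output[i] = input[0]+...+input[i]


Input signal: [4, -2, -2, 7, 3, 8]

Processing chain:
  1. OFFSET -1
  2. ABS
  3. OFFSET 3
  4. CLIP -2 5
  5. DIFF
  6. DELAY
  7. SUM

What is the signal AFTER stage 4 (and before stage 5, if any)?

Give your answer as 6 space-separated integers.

Answer: 5 5 5 5 5 5

Derivation:
Input: [4, -2, -2, 7, 3, 8]
Stage 1 (OFFSET -1): 4+-1=3, -2+-1=-3, -2+-1=-3, 7+-1=6, 3+-1=2, 8+-1=7 -> [3, -3, -3, 6, 2, 7]
Stage 2 (ABS): |3|=3, |-3|=3, |-3|=3, |6|=6, |2|=2, |7|=7 -> [3, 3, 3, 6, 2, 7]
Stage 3 (OFFSET 3): 3+3=6, 3+3=6, 3+3=6, 6+3=9, 2+3=5, 7+3=10 -> [6, 6, 6, 9, 5, 10]
Stage 4 (CLIP -2 5): clip(6,-2,5)=5, clip(6,-2,5)=5, clip(6,-2,5)=5, clip(9,-2,5)=5, clip(5,-2,5)=5, clip(10,-2,5)=5 -> [5, 5, 5, 5, 5, 5]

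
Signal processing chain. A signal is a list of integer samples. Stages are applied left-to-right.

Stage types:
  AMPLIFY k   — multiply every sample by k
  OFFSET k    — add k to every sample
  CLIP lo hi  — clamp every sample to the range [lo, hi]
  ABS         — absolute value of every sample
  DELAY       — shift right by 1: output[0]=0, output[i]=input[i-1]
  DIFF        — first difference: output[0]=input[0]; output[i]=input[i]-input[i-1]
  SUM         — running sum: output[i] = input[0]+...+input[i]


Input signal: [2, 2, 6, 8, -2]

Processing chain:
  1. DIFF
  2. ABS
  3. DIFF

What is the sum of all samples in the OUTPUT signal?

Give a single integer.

Answer: 10

Derivation:
Input: [2, 2, 6, 8, -2]
Stage 1 (DIFF): s[0]=2, 2-2=0, 6-2=4, 8-6=2, -2-8=-10 -> [2, 0, 4, 2, -10]
Stage 2 (ABS): |2|=2, |0|=0, |4|=4, |2|=2, |-10|=10 -> [2, 0, 4, 2, 10]
Stage 3 (DIFF): s[0]=2, 0-2=-2, 4-0=4, 2-4=-2, 10-2=8 -> [2, -2, 4, -2, 8]
Output sum: 10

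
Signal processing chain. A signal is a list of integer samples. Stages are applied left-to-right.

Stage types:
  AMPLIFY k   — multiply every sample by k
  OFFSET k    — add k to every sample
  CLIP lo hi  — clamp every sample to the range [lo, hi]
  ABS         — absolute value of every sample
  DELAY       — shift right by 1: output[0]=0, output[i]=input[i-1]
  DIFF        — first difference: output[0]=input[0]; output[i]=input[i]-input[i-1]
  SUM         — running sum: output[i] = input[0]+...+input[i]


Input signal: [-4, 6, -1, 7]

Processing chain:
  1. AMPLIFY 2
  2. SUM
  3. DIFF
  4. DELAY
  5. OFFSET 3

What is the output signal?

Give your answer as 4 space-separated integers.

Answer: 3 -5 15 1

Derivation:
Input: [-4, 6, -1, 7]
Stage 1 (AMPLIFY 2): -4*2=-8, 6*2=12, -1*2=-2, 7*2=14 -> [-8, 12, -2, 14]
Stage 2 (SUM): sum[0..0]=-8, sum[0..1]=4, sum[0..2]=2, sum[0..3]=16 -> [-8, 4, 2, 16]
Stage 3 (DIFF): s[0]=-8, 4--8=12, 2-4=-2, 16-2=14 -> [-8, 12, -2, 14]
Stage 4 (DELAY): [0, -8, 12, -2] = [0, -8, 12, -2] -> [0, -8, 12, -2]
Stage 5 (OFFSET 3): 0+3=3, -8+3=-5, 12+3=15, -2+3=1 -> [3, -5, 15, 1]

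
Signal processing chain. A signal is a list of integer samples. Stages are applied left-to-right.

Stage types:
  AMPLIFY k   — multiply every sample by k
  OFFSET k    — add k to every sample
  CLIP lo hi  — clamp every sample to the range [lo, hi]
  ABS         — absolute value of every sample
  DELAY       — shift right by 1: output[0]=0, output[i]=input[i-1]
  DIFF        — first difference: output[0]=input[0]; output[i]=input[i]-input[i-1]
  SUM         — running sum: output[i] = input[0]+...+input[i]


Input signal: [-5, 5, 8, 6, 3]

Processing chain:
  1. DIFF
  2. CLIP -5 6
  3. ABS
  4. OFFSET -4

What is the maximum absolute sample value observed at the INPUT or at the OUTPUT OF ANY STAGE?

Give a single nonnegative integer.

Answer: 10

Derivation:
Input: [-5, 5, 8, 6, 3] (max |s|=8)
Stage 1 (DIFF): s[0]=-5, 5--5=10, 8-5=3, 6-8=-2, 3-6=-3 -> [-5, 10, 3, -2, -3] (max |s|=10)
Stage 2 (CLIP -5 6): clip(-5,-5,6)=-5, clip(10,-5,6)=6, clip(3,-5,6)=3, clip(-2,-5,6)=-2, clip(-3,-5,6)=-3 -> [-5, 6, 3, -2, -3] (max |s|=6)
Stage 3 (ABS): |-5|=5, |6|=6, |3|=3, |-2|=2, |-3|=3 -> [5, 6, 3, 2, 3] (max |s|=6)
Stage 4 (OFFSET -4): 5+-4=1, 6+-4=2, 3+-4=-1, 2+-4=-2, 3+-4=-1 -> [1, 2, -1, -2, -1] (max |s|=2)
Overall max amplitude: 10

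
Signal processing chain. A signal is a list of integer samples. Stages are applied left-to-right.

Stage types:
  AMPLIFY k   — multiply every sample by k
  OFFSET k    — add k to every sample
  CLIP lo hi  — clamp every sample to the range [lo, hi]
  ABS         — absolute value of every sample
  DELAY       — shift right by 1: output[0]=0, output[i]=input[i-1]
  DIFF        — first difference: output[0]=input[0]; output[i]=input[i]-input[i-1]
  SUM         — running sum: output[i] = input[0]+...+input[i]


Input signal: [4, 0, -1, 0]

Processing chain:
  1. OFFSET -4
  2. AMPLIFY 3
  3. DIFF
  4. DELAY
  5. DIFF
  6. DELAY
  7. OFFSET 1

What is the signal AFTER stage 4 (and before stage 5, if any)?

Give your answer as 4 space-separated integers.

Answer: 0 0 -12 -3

Derivation:
Input: [4, 0, -1, 0]
Stage 1 (OFFSET -4): 4+-4=0, 0+-4=-4, -1+-4=-5, 0+-4=-4 -> [0, -4, -5, -4]
Stage 2 (AMPLIFY 3): 0*3=0, -4*3=-12, -5*3=-15, -4*3=-12 -> [0, -12, -15, -12]
Stage 3 (DIFF): s[0]=0, -12-0=-12, -15--12=-3, -12--15=3 -> [0, -12, -3, 3]
Stage 4 (DELAY): [0, 0, -12, -3] = [0, 0, -12, -3] -> [0, 0, -12, -3]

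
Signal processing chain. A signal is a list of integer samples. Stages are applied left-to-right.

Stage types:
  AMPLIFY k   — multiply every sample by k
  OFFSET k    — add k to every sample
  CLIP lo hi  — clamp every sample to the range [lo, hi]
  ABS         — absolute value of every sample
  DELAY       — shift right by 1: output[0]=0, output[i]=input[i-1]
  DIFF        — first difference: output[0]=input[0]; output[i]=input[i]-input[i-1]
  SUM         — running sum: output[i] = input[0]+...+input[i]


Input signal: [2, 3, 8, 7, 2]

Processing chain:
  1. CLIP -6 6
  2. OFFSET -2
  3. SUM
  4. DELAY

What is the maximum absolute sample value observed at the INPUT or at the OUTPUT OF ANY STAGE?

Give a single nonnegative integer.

Input: [2, 3, 8, 7, 2] (max |s|=8)
Stage 1 (CLIP -6 6): clip(2,-6,6)=2, clip(3,-6,6)=3, clip(8,-6,6)=6, clip(7,-6,6)=6, clip(2,-6,6)=2 -> [2, 3, 6, 6, 2] (max |s|=6)
Stage 2 (OFFSET -2): 2+-2=0, 3+-2=1, 6+-2=4, 6+-2=4, 2+-2=0 -> [0, 1, 4, 4, 0] (max |s|=4)
Stage 3 (SUM): sum[0..0]=0, sum[0..1]=1, sum[0..2]=5, sum[0..3]=9, sum[0..4]=9 -> [0, 1, 5, 9, 9] (max |s|=9)
Stage 4 (DELAY): [0, 0, 1, 5, 9] = [0, 0, 1, 5, 9] -> [0, 0, 1, 5, 9] (max |s|=9)
Overall max amplitude: 9

Answer: 9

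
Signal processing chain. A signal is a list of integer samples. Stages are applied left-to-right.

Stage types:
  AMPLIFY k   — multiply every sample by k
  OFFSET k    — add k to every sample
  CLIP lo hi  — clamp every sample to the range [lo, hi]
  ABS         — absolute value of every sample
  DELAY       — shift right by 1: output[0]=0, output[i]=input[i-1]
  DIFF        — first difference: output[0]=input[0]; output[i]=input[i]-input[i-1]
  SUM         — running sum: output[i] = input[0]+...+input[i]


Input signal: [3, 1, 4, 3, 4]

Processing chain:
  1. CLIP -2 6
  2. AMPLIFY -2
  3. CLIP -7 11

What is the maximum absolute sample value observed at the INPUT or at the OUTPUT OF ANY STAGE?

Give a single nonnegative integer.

Answer: 8

Derivation:
Input: [3, 1, 4, 3, 4] (max |s|=4)
Stage 1 (CLIP -2 6): clip(3,-2,6)=3, clip(1,-2,6)=1, clip(4,-2,6)=4, clip(3,-2,6)=3, clip(4,-2,6)=4 -> [3, 1, 4, 3, 4] (max |s|=4)
Stage 2 (AMPLIFY -2): 3*-2=-6, 1*-2=-2, 4*-2=-8, 3*-2=-6, 4*-2=-8 -> [-6, -2, -8, -6, -8] (max |s|=8)
Stage 3 (CLIP -7 11): clip(-6,-7,11)=-6, clip(-2,-7,11)=-2, clip(-8,-7,11)=-7, clip(-6,-7,11)=-6, clip(-8,-7,11)=-7 -> [-6, -2, -7, -6, -7] (max |s|=7)
Overall max amplitude: 8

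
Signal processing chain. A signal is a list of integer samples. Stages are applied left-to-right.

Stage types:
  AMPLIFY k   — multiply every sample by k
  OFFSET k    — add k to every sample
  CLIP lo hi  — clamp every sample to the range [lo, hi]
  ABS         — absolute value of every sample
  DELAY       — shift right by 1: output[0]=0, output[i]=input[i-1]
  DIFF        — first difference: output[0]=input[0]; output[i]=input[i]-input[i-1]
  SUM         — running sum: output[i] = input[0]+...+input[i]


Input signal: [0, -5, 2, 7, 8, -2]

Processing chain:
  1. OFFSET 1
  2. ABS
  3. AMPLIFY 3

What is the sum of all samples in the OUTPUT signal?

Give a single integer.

Answer: 78

Derivation:
Input: [0, -5, 2, 7, 8, -2]
Stage 1 (OFFSET 1): 0+1=1, -5+1=-4, 2+1=3, 7+1=8, 8+1=9, -2+1=-1 -> [1, -4, 3, 8, 9, -1]
Stage 2 (ABS): |1|=1, |-4|=4, |3|=3, |8|=8, |9|=9, |-1|=1 -> [1, 4, 3, 8, 9, 1]
Stage 3 (AMPLIFY 3): 1*3=3, 4*3=12, 3*3=9, 8*3=24, 9*3=27, 1*3=3 -> [3, 12, 9, 24, 27, 3]
Output sum: 78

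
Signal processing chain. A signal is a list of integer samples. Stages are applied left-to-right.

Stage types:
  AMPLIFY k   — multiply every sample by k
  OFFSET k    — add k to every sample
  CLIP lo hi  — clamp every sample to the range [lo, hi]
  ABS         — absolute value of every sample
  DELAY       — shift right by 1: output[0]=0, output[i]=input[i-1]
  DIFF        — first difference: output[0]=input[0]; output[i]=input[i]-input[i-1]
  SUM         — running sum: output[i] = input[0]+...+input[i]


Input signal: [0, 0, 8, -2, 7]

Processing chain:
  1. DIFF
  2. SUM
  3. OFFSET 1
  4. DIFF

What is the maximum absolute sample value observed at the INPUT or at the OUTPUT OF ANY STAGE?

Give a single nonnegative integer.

Answer: 10

Derivation:
Input: [0, 0, 8, -2, 7] (max |s|=8)
Stage 1 (DIFF): s[0]=0, 0-0=0, 8-0=8, -2-8=-10, 7--2=9 -> [0, 0, 8, -10, 9] (max |s|=10)
Stage 2 (SUM): sum[0..0]=0, sum[0..1]=0, sum[0..2]=8, sum[0..3]=-2, sum[0..4]=7 -> [0, 0, 8, -2, 7] (max |s|=8)
Stage 3 (OFFSET 1): 0+1=1, 0+1=1, 8+1=9, -2+1=-1, 7+1=8 -> [1, 1, 9, -1, 8] (max |s|=9)
Stage 4 (DIFF): s[0]=1, 1-1=0, 9-1=8, -1-9=-10, 8--1=9 -> [1, 0, 8, -10, 9] (max |s|=10)
Overall max amplitude: 10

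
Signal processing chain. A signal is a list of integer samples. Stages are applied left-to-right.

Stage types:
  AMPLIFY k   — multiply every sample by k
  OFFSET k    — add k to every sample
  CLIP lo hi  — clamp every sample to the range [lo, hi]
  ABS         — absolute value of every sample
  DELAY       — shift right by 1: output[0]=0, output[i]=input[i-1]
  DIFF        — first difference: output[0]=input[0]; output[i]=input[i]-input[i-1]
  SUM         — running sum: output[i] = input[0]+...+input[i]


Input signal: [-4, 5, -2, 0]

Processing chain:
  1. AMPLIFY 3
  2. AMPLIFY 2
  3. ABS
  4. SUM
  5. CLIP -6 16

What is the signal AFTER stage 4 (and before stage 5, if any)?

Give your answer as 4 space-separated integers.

Answer: 24 54 66 66

Derivation:
Input: [-4, 5, -2, 0]
Stage 1 (AMPLIFY 3): -4*3=-12, 5*3=15, -2*3=-6, 0*3=0 -> [-12, 15, -6, 0]
Stage 2 (AMPLIFY 2): -12*2=-24, 15*2=30, -6*2=-12, 0*2=0 -> [-24, 30, -12, 0]
Stage 3 (ABS): |-24|=24, |30|=30, |-12|=12, |0|=0 -> [24, 30, 12, 0]
Stage 4 (SUM): sum[0..0]=24, sum[0..1]=54, sum[0..2]=66, sum[0..3]=66 -> [24, 54, 66, 66]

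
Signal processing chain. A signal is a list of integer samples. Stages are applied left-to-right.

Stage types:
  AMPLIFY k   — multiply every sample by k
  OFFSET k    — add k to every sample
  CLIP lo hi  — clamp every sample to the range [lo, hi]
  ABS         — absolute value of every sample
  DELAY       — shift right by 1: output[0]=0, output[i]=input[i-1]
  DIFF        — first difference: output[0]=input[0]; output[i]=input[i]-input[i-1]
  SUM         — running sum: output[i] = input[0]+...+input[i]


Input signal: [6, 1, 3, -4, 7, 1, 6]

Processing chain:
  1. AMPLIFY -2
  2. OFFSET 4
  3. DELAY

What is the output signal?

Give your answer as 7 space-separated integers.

Answer: 0 -8 2 -2 12 -10 2

Derivation:
Input: [6, 1, 3, -4, 7, 1, 6]
Stage 1 (AMPLIFY -2): 6*-2=-12, 1*-2=-2, 3*-2=-6, -4*-2=8, 7*-2=-14, 1*-2=-2, 6*-2=-12 -> [-12, -2, -6, 8, -14, -2, -12]
Stage 2 (OFFSET 4): -12+4=-8, -2+4=2, -6+4=-2, 8+4=12, -14+4=-10, -2+4=2, -12+4=-8 -> [-8, 2, -2, 12, -10, 2, -8]
Stage 3 (DELAY): [0, -8, 2, -2, 12, -10, 2] = [0, -8, 2, -2, 12, -10, 2] -> [0, -8, 2, -2, 12, -10, 2]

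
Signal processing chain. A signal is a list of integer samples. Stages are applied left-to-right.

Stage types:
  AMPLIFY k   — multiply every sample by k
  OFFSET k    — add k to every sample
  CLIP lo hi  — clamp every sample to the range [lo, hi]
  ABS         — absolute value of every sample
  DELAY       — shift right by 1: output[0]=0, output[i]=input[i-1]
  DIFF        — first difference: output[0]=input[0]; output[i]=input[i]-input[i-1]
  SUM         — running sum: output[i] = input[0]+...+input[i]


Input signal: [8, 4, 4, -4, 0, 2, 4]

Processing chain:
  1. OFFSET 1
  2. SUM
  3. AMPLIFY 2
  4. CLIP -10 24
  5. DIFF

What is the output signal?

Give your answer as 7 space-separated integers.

Answer: 18 6 0 0 0 0 0

Derivation:
Input: [8, 4, 4, -4, 0, 2, 4]
Stage 1 (OFFSET 1): 8+1=9, 4+1=5, 4+1=5, -4+1=-3, 0+1=1, 2+1=3, 4+1=5 -> [9, 5, 5, -3, 1, 3, 5]
Stage 2 (SUM): sum[0..0]=9, sum[0..1]=14, sum[0..2]=19, sum[0..3]=16, sum[0..4]=17, sum[0..5]=20, sum[0..6]=25 -> [9, 14, 19, 16, 17, 20, 25]
Stage 3 (AMPLIFY 2): 9*2=18, 14*2=28, 19*2=38, 16*2=32, 17*2=34, 20*2=40, 25*2=50 -> [18, 28, 38, 32, 34, 40, 50]
Stage 4 (CLIP -10 24): clip(18,-10,24)=18, clip(28,-10,24)=24, clip(38,-10,24)=24, clip(32,-10,24)=24, clip(34,-10,24)=24, clip(40,-10,24)=24, clip(50,-10,24)=24 -> [18, 24, 24, 24, 24, 24, 24]
Stage 5 (DIFF): s[0]=18, 24-18=6, 24-24=0, 24-24=0, 24-24=0, 24-24=0, 24-24=0 -> [18, 6, 0, 0, 0, 0, 0]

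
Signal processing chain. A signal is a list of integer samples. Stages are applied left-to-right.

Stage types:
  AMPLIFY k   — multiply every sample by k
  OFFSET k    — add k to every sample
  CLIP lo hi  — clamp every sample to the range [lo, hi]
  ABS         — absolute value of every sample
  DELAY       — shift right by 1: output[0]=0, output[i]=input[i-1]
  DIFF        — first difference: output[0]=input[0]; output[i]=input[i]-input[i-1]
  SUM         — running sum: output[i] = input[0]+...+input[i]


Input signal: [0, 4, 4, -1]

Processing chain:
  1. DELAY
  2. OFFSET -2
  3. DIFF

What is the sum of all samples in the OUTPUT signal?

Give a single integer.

Answer: 2

Derivation:
Input: [0, 4, 4, -1]
Stage 1 (DELAY): [0, 0, 4, 4] = [0, 0, 4, 4] -> [0, 0, 4, 4]
Stage 2 (OFFSET -2): 0+-2=-2, 0+-2=-2, 4+-2=2, 4+-2=2 -> [-2, -2, 2, 2]
Stage 3 (DIFF): s[0]=-2, -2--2=0, 2--2=4, 2-2=0 -> [-2, 0, 4, 0]
Output sum: 2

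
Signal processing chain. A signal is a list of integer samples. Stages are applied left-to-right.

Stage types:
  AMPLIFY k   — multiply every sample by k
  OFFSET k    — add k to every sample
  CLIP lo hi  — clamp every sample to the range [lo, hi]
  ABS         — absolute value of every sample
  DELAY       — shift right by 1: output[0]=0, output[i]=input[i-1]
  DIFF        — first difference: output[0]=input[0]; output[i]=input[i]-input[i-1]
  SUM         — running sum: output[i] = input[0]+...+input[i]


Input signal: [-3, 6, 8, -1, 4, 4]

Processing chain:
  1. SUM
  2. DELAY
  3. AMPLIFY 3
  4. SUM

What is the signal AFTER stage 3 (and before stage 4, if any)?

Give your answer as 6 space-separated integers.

Answer: 0 -9 9 33 30 42

Derivation:
Input: [-3, 6, 8, -1, 4, 4]
Stage 1 (SUM): sum[0..0]=-3, sum[0..1]=3, sum[0..2]=11, sum[0..3]=10, sum[0..4]=14, sum[0..5]=18 -> [-3, 3, 11, 10, 14, 18]
Stage 2 (DELAY): [0, -3, 3, 11, 10, 14] = [0, -3, 3, 11, 10, 14] -> [0, -3, 3, 11, 10, 14]
Stage 3 (AMPLIFY 3): 0*3=0, -3*3=-9, 3*3=9, 11*3=33, 10*3=30, 14*3=42 -> [0, -9, 9, 33, 30, 42]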